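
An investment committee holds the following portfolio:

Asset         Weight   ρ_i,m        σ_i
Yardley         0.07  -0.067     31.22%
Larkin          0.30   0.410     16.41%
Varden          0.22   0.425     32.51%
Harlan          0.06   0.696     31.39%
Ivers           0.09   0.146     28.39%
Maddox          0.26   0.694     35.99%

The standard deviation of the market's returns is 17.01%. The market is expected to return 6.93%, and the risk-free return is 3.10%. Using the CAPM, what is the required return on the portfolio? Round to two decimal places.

6.05%

β_Yardley = -0.067 × 31.22% / 17.01% = -0.1230
β_Larkin = 0.410 × 16.41% / 17.01% = 0.3955
β_Varden = 0.425 × 32.51% / 17.01% = 0.8123
β_Harlan = 0.696 × 31.39% / 17.01% = 1.2844
β_Ivers = 0.146 × 28.39% / 17.01% = 0.2437
β_Maddox = 0.694 × 35.99% / 17.01% = 1.4684
β_P = Σ w_i β_i = 0.07×-0.1230 + 0.30×0.3955 + 0.22×0.8123 + 0.06×1.2844 + 0.09×0.2437 + 0.26×1.4684 = 0.7695
MRP = 6.93% − 3.10% = 3.83%
E(R_P) = R_f + β_P × MRP = 3.10% + 0.7695 × 3.83% = 6.05%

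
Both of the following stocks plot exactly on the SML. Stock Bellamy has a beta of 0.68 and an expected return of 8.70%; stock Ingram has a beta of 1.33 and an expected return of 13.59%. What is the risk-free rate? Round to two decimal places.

3.58%

Both satisfy E(R) = R_f + β·MRP, so the slope of the SML is
MRP = (13.59% − 8.70%) / (1.33 − 0.68) = 4.89% / 0.65 = 7.5231%
R_f = E(R_Bellamy) − β_Bellamy·MRP = 8.70% − 0.68 × 7.5231% = 3.5843%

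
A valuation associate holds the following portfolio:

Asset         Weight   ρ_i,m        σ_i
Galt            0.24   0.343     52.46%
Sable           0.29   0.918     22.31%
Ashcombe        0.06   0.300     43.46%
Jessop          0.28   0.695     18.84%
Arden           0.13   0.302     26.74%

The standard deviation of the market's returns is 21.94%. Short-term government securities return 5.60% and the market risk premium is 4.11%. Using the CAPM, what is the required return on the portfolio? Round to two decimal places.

8.55%

β_Galt = 0.343 × 52.46% / 21.94% = 0.8201
β_Sable = 0.918 × 22.31% / 21.94% = 0.9335
β_Ashcombe = 0.300 × 43.46% / 21.94% = 0.5943
β_Jessop = 0.695 × 18.84% / 21.94% = 0.5968
β_Arden = 0.302 × 26.74% / 21.94% = 0.3681
β_P = Σ w_i β_i = 0.24×0.8201 + 0.29×0.9335 + 0.06×0.5943 + 0.28×0.5968 + 0.13×0.3681 = 0.7182
E(R_P) = R_f + β_P × MRP = 5.60% + 0.7182 × 4.11% = 8.55%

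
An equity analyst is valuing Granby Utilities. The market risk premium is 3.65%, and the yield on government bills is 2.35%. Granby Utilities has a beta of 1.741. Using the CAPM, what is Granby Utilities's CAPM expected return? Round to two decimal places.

8.70%

E(R) = R_f + β × MRP = 2.35% + 1.741 × 3.65% = 8.70%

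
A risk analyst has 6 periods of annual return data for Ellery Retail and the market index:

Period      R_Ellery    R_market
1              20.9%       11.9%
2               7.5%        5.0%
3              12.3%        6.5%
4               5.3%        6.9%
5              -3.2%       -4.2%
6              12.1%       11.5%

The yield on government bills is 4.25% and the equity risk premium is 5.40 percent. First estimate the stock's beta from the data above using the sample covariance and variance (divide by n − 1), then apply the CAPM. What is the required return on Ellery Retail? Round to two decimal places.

10.93%

Mean R_i = (20.9 + 7.5 + 12.3 + 5.3 − 3.2 + 12.1) / 6 = 9.1500%
Mean R_m = (11.9 + 5.0 + 6.5 + 6.9 − 4.2 + 11.5) / 6 = 6.2667%
Σ(R_i − R̄_i)(R_m − R̄_m) = 211.2800  ⇒  Cov = 211.2800 / 5 = 42.2560
Σ(R_m − R̄_m)² = 170.7333  ⇒  Var(R_m) = 170.7333 / 5 = 34.1467
β = Cov / Var(R_m) = 42.2560 / 34.1467 = 1.2375
E(R) = R_f + β × MRP = 4.25% + 1.2375 × 5.40% = 10.93%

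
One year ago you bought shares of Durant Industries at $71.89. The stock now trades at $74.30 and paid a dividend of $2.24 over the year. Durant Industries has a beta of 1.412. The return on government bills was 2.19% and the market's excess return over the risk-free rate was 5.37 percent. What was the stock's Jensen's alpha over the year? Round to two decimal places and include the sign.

Realised HPR = (P1 + D1 − P0) / P0 = (74.30 + 2.24 − 71.89) / 71.89 = 4.65 / 71.89 = 6.4682%
CAPM required = R_f + β·MRP = 2.19% + 1.412 × 5.37% = 9.77244%
α = realised − required = 6.4682% − 9.77244% = -3.30%

-3.30%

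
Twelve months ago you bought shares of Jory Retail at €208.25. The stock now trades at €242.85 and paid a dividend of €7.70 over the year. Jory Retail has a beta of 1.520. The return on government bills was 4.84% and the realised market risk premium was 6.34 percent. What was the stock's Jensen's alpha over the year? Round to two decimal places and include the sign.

+5.84%

Realised HPR = (P1 + D1 − P0) / P0 = (242.85 + 7.70 − 208.25) / 208.25 = 42.30 / 208.25 = 20.3121%
CAPM required = R_f + β·MRP = 4.84% + 1.520 × 6.34% = 14.47680%
α = realised − required = 20.3121% − 14.47680% = +5.84%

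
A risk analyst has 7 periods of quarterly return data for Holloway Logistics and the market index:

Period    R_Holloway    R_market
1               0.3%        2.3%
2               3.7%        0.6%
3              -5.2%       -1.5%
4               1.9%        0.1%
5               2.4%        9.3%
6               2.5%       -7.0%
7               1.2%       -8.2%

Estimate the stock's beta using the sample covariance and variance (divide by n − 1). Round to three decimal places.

0.049

Mean R_i = (0.3 + 3.7 − 5.2 + 1.9 + 2.4 + 2.5 + 1.2) / 7 = 0.9714%
Mean R_m = (2.3 + 0.6 − 1.5 + 0.1 + 9.3 − 7.0 − 8.2) / 7 = -0.6286%
Σ(R_i − R̄_i)(R_m − R̄_m) = 10.1543  ⇒  Cov = 10.1543 / 6 = 1.6924
Σ(R_m − R̄_m)² = 207.8743  ⇒  Var(R_m) = 207.8743 / 6 = 34.6457
β = Cov / Var(R_m) = 1.6924 / 34.6457 = 0.0488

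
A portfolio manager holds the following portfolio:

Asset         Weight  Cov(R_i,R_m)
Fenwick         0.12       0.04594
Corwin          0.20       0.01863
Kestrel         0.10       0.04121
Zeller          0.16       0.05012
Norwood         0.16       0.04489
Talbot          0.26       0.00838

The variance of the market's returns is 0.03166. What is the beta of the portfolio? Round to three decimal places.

β_Fenwick = 0.04594 / 0.03166 = 1.4510
β_Corwin = 0.01863 / 0.03166 = 0.5884
β_Kestrel = 0.04121 / 0.03166 = 1.3016
β_Zeller = 0.05012 / 0.03166 = 1.5831
β_Norwood = 0.04489 / 0.03166 = 1.4179
β_Talbot = 0.00838 / 0.03166 = 0.2647
β_P = Σ w_i β_i = 0.12×1.4510 + 0.20×0.5884 + 0.10×1.3016 + 0.16×1.5831 + 0.16×1.4179 + 0.26×0.2647 = 0.9709

0.971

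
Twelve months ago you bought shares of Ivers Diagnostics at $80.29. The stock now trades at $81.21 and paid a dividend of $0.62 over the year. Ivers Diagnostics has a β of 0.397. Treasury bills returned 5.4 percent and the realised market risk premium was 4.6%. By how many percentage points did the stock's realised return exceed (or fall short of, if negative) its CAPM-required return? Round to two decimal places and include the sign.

Realised HPR = (P1 + D1 − P0) / P0 = (81.21 + 0.62 − 80.29) / 80.29 = 1.54 / 80.29 = 1.9180%
CAPM required = R_f + β·MRP = 5.4% + 0.397 × 4.6% = 7.2262%
α = realised − required = 1.9180% − 7.2262% = -5.31%

-5.31%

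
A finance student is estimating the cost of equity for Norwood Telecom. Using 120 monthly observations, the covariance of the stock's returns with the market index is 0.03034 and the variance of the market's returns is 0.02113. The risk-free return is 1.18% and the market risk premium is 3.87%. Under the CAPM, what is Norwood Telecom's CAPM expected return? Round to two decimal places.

β = Cov(R_i, R_m) / Var(R_m) = 0.03034 / 0.02113 = 1.4359
E(R) = R_f + β × MRP = 1.18% + 1.4359 × 3.87% = 6.74%

6.74%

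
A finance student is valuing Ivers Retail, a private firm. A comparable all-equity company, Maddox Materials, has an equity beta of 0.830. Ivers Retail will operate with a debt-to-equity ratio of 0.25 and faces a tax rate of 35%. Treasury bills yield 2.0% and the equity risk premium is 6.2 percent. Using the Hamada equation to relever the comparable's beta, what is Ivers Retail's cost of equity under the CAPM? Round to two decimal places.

7.98%

β_L = β_U × [1 + (1 − t)(D/E)] = 0.830 × [1 + (1 − 0.35) × 0.25]
    = 0.830 × [1 + 0.65 × 0.25] = 0.830 × 1.1625 = 0.9649
E(R) = R_f + β_L × MRP = 2.0% + 0.9649 × 6.2% = 7.98%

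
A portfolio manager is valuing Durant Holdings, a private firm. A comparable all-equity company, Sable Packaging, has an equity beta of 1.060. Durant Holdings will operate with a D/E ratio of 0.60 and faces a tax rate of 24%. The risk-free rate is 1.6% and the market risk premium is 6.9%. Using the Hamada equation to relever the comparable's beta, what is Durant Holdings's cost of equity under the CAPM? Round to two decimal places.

12.25%

β_L = β_U × [1 + (1 − t)(D/E)] = 1.060 × [1 + (1 − 0.24) × 0.60]
    = 1.060 × [1 + 0.76 × 0.60] = 1.060 × 1.4560 = 1.5434
E(R) = R_f + β_L × MRP = 1.6% + 1.5434 × 6.9% = 12.25%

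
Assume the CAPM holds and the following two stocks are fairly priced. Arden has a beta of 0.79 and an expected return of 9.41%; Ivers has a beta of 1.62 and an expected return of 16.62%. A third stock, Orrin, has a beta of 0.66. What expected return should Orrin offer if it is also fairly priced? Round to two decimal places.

MRP (SML slope) = (16.62% − 9.41%) / (1.62 − 0.79) = 7.21% / 0.83 = 8.6867%
R_f (intercept) = 9.41% − 0.79 × 8.6867% = 2.5475%
E(R_Orrin) = R_f + β × MRP = 2.5475% + 0.66 × 8.6867% = 8.28%

8.28%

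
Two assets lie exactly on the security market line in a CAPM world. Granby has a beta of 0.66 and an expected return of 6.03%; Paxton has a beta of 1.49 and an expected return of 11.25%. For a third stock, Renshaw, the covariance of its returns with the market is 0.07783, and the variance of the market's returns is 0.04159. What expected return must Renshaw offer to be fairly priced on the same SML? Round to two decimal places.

13.65%

MRP = (11.25% − 6.03%) / (1.49 − 0.66) = 6.2892%
R_f = 6.03% − 0.66 × 6.2892% = 1.8791%
β_Renshaw = Cov / Var(R_m) = 0.07783 / 0.04159 = 1.8714
E(R_Renshaw) = R_f + β × MRP = 1.8791% + 1.8714 × 6.2892% = 13.65%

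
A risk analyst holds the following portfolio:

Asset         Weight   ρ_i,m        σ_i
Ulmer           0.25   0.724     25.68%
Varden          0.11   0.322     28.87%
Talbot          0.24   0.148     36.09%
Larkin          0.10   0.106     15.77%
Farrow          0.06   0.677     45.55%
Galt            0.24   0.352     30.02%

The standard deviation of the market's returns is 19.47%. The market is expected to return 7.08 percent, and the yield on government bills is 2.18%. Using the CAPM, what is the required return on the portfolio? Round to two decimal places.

5.08%

β_Ulmer = 0.724 × 25.68% / 19.47% = 0.9549
β_Varden = 0.322 × 28.87% / 19.47% = 0.4775
β_Talbot = 0.148 × 36.09% / 19.47% = 0.2743
β_Larkin = 0.106 × 15.77% / 19.47% = 0.0859
β_Farrow = 0.677 × 45.55% / 19.47% = 1.5838
β_Galt = 0.352 × 30.02% / 19.47% = 0.5427
β_P = Σ w_i β_i = 0.25×0.9549 + 0.11×0.4775 + 0.24×0.2743 + 0.10×0.0859 + 0.06×1.5838 + 0.24×0.5427 = 0.5909
MRP = 7.08% − 2.18% = 4.90%
E(R_P) = R_f + β_P × MRP = 2.18% + 0.5909 × 4.90% = 5.08%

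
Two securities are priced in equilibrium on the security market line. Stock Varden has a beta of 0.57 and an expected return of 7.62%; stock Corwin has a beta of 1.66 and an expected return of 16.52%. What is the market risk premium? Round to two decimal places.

Both satisfy E(R) = R_f + β·MRP, so the slope of the SML is
MRP = (16.52% − 7.62%) / (1.66 − 0.57) = 8.90% / 1.09 = 8.1651%

8.17%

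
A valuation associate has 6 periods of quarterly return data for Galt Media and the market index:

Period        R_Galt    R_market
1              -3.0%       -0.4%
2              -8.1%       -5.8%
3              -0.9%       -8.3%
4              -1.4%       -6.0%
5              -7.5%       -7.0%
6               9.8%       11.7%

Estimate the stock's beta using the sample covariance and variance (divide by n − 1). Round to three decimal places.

Mean R_i = (-3.0 − 8.1 − 0.9 − 1.4 − 7.5 + 9.8) / 6 = -1.8500%
Mean R_m = (-0.4 − 5.8 − 8.3 − 6.0 − 7.0 + 11.7) / 6 = -2.6333%
Σ(R_i − R̄_i)(R_m − R̄_m) = 201.9800  ⇒  Cov = 201.9800 / 5 = 40.3960
Σ(R_m − R̄_m)² = 282.9733  ⇒  Var(R_m) = 282.9733 / 5 = 56.5947
β = Cov / Var(R_m) = 40.3960 / 56.5947 = 0.7138

0.714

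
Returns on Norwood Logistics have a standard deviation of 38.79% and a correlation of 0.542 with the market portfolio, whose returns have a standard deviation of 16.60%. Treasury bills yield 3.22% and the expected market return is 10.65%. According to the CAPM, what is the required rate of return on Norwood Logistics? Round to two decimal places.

β = ρ × σ_i / σ_m = 0.542 × 38.79% / 16.60% = 1.2665
MRP = 10.65% − 3.22% = 7.43%
E(R) = 3.22% + 1.2665 × 7.43% = 12.63%

12.63%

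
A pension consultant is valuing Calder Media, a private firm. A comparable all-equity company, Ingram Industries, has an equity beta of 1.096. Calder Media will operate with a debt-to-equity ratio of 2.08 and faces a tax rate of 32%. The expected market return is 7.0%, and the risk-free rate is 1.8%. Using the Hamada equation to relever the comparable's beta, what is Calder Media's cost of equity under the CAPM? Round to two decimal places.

15.56%

β_L = β_U × [1 + (1 − t)(D/E)] = 1.096 × [1 + (1 − 0.32) × 2.08]
    = 1.096 × [1 + 0.68 × 2.08] = 1.096 × 2.4144 = 2.6462
MRP = 7.0% − 1.8% = 5.20%
E(R) = R_f + β_L × MRP = 1.8% + 2.6462 × 5.2% = 15.56%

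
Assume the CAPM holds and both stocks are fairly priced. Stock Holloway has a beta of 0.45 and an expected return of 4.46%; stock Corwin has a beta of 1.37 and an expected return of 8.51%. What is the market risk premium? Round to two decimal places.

4.40%

Both satisfy E(R) = R_f + β·MRP, so the slope of the SML is
MRP = (8.51% − 4.46%) / (1.37 − 0.45) = 4.05% / 0.92 = 4.4022%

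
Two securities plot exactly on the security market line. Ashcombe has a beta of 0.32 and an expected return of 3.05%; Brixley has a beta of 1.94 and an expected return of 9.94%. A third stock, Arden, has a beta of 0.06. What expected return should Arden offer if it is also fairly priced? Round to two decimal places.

MRP (SML slope) = (9.94% − 3.05%) / (1.94 − 0.32) = 6.89% / 1.62 = 4.2531%
R_f (intercept) = 3.05% − 0.32 × 4.2531% = 1.6890%
E(R_Arden) = R_f + β × MRP = 1.6890% + 0.06 × 4.2531% = 1.94%

1.94%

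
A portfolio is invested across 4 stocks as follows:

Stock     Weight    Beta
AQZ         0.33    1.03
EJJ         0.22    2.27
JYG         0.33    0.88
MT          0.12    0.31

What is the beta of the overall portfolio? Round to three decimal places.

1.167

β_P = Σ w_i β_i = 0.33×1.03 + 0.22×2.27 + 0.33×0.88 + 0.12×0.31 = 1.1669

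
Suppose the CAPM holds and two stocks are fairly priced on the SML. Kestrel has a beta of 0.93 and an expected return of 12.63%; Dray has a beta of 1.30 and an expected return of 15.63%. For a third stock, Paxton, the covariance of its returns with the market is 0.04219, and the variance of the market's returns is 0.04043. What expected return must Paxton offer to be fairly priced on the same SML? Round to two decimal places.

13.55%

MRP = (15.63% − 12.63%) / (1.30 − 0.93) = 8.1081%
R_f = 12.63% − 0.93 × 8.1081% = 5.0895%
β_Paxton = Cov / Var(R_m) = 0.04219 / 0.04043 = 1.0435
E(R_Paxton) = R_f + β × MRP = 5.0895% + 1.0435 × 8.1081% = 13.55%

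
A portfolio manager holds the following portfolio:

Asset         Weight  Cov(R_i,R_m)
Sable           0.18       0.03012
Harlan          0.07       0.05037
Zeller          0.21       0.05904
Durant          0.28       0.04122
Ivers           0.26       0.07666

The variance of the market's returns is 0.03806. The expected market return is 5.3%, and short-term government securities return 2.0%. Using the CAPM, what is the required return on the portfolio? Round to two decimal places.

6.58%

β_Sable = 0.03012 / 0.03806 = 0.7914
β_Harlan = 0.05037 / 0.03806 = 1.3234
β_Zeller = 0.05904 / 0.03806 = 1.5512
β_Durant = 0.04122 / 0.03806 = 1.0830
β_Ivers = 0.07666 / 0.03806 = 2.0142
β_P = Σ w_i β_i = 0.18×0.7914 + 0.07×1.3234 + 0.21×1.5512 + 0.28×1.0830 + 0.26×2.0142 = 1.3878
MRP = 5.3% − 2.0% = 3.30%
E(R_P) = R_f + β_P × MRP = 2.0% + 1.3878 × 3.3% = 6.58%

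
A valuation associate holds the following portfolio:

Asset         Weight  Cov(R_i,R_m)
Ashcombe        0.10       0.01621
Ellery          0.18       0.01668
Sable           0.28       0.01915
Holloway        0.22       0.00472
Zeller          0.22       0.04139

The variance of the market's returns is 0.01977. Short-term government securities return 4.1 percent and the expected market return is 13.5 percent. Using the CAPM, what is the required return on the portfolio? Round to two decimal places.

13.67%

β_Ashcombe = 0.01621 / 0.01977 = 0.8199
β_Ellery = 0.01668 / 0.01977 = 0.8437
β_Sable = 0.01915 / 0.01977 = 0.9686
β_Holloway = 0.00472 / 0.01977 = 0.2387
β_Zeller = 0.04139 / 0.01977 = 2.0936
β_P = Σ w_i β_i = 0.10×0.8199 + 0.18×0.8437 + 0.28×0.9686 + 0.22×0.2387 + 0.22×2.0936 = 1.0182
MRP = 13.5% − 4.1% = 9.40%
E(R_P) = R_f + β_P × MRP = 4.1% + 1.0182 × 9.4% = 13.67%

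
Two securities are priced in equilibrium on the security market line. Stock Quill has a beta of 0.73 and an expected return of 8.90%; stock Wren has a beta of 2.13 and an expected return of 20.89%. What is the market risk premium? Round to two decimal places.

Both satisfy E(R) = R_f + β·MRP, so the slope of the SML is
MRP = (20.89% − 8.90%) / (2.13 − 0.73) = 11.99% / 1.40 = 8.5643%

8.56%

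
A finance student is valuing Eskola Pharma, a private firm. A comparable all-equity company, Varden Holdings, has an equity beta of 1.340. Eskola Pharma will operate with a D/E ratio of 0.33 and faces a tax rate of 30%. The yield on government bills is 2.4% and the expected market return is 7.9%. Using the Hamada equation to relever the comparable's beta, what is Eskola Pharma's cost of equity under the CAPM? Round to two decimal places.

β_L = β_U × [1 + (1 − t)(D/E)] = 1.340 × [1 + (1 − 0.30) × 0.33]
    = 1.340 × [1 + 0.70 × 0.33] = 1.340 × 1.2310 = 1.6495
MRP = 7.9% − 2.4% = 5.50%
E(R) = R_f + β_L × MRP = 2.4% + 1.6495 × 5.5% = 11.47%

11.47%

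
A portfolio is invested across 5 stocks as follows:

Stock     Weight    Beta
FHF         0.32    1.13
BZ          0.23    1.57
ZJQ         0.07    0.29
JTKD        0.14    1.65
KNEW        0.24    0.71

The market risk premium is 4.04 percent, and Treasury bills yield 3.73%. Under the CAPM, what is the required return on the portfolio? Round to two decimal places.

β_P = Σ w_i β_i = 0.32×1.13 + 0.23×1.57 + 0.07×0.29 + 0.14×1.65 + 0.24×0.71 = 1.1444
E(R_P) = R_f + β_P × MRP = 3.73% + 1.1444 × 4.04% = 8.35%

8.35%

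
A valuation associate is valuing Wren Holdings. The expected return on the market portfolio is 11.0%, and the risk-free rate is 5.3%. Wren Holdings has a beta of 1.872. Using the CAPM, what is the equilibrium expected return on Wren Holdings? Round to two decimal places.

Market risk premium = E(R_m) − R_f = 11.0% − 5.3% = 5.70%
E(R) = R_f + β × MRP = 5.3% + 1.872 × 5.7% = 15.97%

15.97%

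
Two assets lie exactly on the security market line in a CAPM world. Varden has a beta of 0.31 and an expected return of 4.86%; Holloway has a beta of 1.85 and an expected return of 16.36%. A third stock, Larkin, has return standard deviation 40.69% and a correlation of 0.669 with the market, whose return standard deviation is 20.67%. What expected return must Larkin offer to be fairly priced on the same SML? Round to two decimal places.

12.38%

MRP = (16.36% − 4.86%) / (1.85 − 0.31) = 7.4675%
R_f = 4.86% − 0.31 × 7.4675% = 2.5451%
β_Larkin = ρ·σ_i/σ_m = 0.669 × 40.69 / 20.67 = 1.3170
E(R_Larkin) = R_f + β × MRP = 2.5451% + 1.3170 × 7.4675% = 12.38%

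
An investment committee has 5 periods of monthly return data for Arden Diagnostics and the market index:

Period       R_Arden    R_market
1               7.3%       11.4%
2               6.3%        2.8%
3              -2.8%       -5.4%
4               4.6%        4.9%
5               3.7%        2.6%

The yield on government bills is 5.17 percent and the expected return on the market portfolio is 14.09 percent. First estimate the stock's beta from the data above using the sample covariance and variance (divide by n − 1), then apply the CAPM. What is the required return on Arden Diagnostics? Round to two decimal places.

10.47%

Mean R_i = (7.3 + 6.3 − 2.8 + 4.6 + 3.7) / 5 = 3.8200%
Mean R_m = (11.4 + 2.8 − 5.4 + 4.9 + 2.6) / 5 = 3.2600%
Σ(R_i − R̄_i)(R_m − R̄_m) = 85.8740  ⇒  Cov = 85.8740 / 4 = 21.4685
Σ(R_m − R̄_m)² = 144.5920  ⇒  Var(R_m) = 144.5920 / 4 = 36.1480
β = Cov / Var(R_m) = 21.4685 / 36.1480 = 0.5939
MRP = 14.09% − 5.17% = 8.92%
E(R) = R_f + β × MRP = 5.17% + 0.5939 × 8.92% = 10.47%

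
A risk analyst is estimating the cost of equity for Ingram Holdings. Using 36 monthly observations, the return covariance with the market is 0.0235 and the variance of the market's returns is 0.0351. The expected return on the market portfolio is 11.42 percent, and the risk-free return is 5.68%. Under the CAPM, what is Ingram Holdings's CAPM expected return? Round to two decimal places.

9.52%

β = Cov(R_i, R_m) / Var(R_m) = 0.0235 / 0.0351 = 0.6695
MRP = 11.42% − 5.68% = 5.74%
E(R) = R_f + β × MRP = 5.68% + 0.6695 × 5.74% = 9.52%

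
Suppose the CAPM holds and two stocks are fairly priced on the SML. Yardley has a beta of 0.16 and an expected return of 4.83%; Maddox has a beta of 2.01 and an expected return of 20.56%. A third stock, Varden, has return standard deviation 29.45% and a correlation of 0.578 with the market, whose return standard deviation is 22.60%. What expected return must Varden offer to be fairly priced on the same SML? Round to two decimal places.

9.87%

MRP = (20.56% − 4.83%) / (2.01 − 0.16) = 8.5027%
R_f = 4.83% − 0.16 × 8.5027% = 3.4696%
β_Varden = ρ·σ_i/σ_m = 0.578 × 29.45 / 22.60 = 0.7532
E(R_Varden) = R_f + β × MRP = 3.4696% + 0.7532 × 8.5027% = 9.87%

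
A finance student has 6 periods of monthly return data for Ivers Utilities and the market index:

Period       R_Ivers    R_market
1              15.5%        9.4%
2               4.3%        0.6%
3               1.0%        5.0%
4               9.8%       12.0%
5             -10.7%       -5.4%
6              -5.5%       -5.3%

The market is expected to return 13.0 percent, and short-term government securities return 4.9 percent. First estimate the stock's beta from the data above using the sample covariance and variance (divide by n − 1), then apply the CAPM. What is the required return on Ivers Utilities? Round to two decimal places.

Mean R_i = (15.5 + 4.3 + 1.0 + 9.8 − 10.7 − 5.5) / 6 = 2.4000%
Mean R_m = (9.4 + 0.6 + 5.0 + 12.0 − 5.4 − 5.3) / 6 = 2.7167%
Σ(R_i − R̄_i)(R_m − R̄_m) = 318.6900  ⇒  Cov = 318.6900 / 5 = 63.7380
Σ(R_m − R̄_m)² = 270.6883  ⇒  Var(R_m) = 270.6883 / 5 = 54.1377
β = Cov / Var(R_m) = 63.7380 / 54.1377 = 1.1773
MRP = 13.0% − 4.9% = 8.10%
E(R) = R_f + β × MRP = 4.9% + 1.1773 × 8.1% = 14.44%

14.44%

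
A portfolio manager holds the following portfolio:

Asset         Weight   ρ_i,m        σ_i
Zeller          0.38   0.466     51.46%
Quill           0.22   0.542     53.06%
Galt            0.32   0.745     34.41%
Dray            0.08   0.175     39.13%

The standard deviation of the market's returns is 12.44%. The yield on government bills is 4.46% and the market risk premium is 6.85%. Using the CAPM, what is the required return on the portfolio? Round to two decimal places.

17.78%

β_Zeller = 0.466 × 51.46% / 12.44% = 1.9277
β_Quill = 0.542 × 53.06% / 12.44% = 2.3118
β_Galt = 0.745 × 34.41% / 12.44% = 2.0607
β_Dray = 0.175 × 39.13% / 12.44% = 0.5505
β_P = Σ w_i β_i = 0.38×1.9277 + 0.22×2.3118 + 0.32×2.0607 + 0.08×0.5505 = 1.9446
E(R_P) = R_f + β_P × MRP = 4.46% + 1.9446 × 6.85% = 17.78%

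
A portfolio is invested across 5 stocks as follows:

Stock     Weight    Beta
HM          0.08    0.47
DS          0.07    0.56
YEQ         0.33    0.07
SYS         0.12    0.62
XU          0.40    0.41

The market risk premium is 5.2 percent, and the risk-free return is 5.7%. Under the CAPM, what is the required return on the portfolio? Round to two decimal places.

β_P = Σ w_i β_i = 0.08×0.47 + 0.07×0.56 + 0.33×0.07 + 0.12×0.62 + 0.40×0.41 = 0.3383
E(R_P) = R_f + β_P × MRP = 5.7% + 0.3383 × 5.2% = 7.46%

7.46%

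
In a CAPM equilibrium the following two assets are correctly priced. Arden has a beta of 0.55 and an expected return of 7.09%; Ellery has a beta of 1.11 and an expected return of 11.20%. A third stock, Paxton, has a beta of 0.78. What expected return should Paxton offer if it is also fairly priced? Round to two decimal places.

MRP (SML slope) = (11.20% − 7.09%) / (1.11 − 0.55) = 4.11% / 0.56 = 7.3393%
R_f (intercept) = 7.09% − 0.55 × 7.3393% = 3.0534%
E(R_Paxton) = R_f + β × MRP = 3.0534% + 0.78 × 7.3393% = 8.78%

8.78%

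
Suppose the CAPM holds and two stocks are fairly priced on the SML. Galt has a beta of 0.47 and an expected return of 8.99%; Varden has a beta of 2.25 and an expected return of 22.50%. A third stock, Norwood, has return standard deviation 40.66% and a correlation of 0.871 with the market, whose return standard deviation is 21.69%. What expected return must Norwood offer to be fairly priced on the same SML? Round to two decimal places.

17.82%

MRP = (22.50% − 8.99%) / (2.25 − 0.47) = 7.5899%
R_f = 8.99% − 0.47 × 7.5899% = 5.4227%
β_Norwood = ρ·σ_i/σ_m = 0.871 × 40.66 / 21.69 = 1.6328
E(R_Norwood) = R_f + β × MRP = 5.4227% + 1.6328 × 7.5899% = 17.82%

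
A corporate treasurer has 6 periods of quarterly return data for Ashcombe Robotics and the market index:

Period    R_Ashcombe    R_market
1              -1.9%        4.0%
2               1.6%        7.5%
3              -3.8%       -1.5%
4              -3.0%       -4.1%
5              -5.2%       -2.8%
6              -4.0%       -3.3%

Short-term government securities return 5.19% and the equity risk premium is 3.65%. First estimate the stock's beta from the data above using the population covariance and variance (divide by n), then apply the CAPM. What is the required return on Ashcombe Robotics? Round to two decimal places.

6.84%

Mean R_i = (-1.9 + 1.6 − 3.8 − 3.0 − 5.2 − 4.0) / 6 = -2.7167%
Mean R_m = (4.0 + 7.5 − 1.5 − 4.1 − 2.8 − 3.3) / 6 = -0.0333%
Σ(R_i − R̄_i)(R_m − R̄_m) = 49.6167  ⇒  Cov = 49.6167 / 6 = 8.2695
Σ(R_m − R̄_m)² = 110.0333  ⇒  Var(R_m) = 110.0333 / 6 = 18.3389
β = Cov / Var(R_m) = 8.2695 / 18.3389 = 0.4509
E(R) = R_f + β × MRP = 5.19% + 0.4509 × 3.65% = 6.84%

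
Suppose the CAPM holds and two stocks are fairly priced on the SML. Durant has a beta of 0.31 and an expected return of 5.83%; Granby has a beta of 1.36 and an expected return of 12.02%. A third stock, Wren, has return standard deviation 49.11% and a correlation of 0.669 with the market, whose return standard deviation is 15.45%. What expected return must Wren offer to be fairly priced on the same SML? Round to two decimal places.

MRP = (12.02% − 5.83%) / (1.36 − 0.31) = 5.8952%
R_f = 5.83% − 0.31 × 5.8952% = 4.0025%
β_Wren = ρ·σ_i/σ_m = 0.669 × 49.11 / 15.45 = 2.1265
E(R_Wren) = R_f + β × MRP = 4.0025% + 2.1265 × 5.8952% = 16.54%

16.54%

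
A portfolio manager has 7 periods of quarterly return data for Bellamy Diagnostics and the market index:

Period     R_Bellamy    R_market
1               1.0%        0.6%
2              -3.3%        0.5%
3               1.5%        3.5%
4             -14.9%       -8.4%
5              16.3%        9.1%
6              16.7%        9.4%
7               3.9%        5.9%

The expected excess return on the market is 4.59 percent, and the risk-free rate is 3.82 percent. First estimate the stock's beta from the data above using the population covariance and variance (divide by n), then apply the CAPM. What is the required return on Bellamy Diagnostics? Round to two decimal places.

Mean R_i = (1.0 − 3.3 + 1.5 − 14.9 + 16.3 + 16.7 + 3.9) / 7 = 3.0286%
Mean R_m = (0.6 + 0.5 + 3.5 − 8.4 + 9.1 + 9.4 + 5.9) / 7 = 2.9429%
Σ(R_i − R̄_i)(R_m − R̄_m) = 395.2914  ⇒  Cov = 395.2914 / 7 = 56.4702
Σ(R_m − R̄_m)² = 228.7771  ⇒  Var(R_m) = 228.7771 / 7 = 32.6824
β = Cov / Var(R_m) = 56.4702 / 32.6824 = 1.7278
E(R) = R_f + β × MRP = 3.82% + 1.7278 × 4.59% = 11.75%

11.75%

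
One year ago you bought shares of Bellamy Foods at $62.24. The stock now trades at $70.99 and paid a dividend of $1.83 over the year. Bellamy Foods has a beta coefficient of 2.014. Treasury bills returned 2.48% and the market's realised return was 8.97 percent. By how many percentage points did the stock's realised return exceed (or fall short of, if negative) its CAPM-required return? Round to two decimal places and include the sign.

+1.45%

Realised HPR = (P1 + D1 − P0) / P0 = (70.99 + 1.83 − 62.24) / 62.24 = 10.58 / 62.24 = 16.9987%
MRP = 8.97% − 2.48% = 6.49%
CAPM required = R_f + β·MRP = 2.48% + 2.014 × 6.49% = 15.55086%
α = realised − required = 16.9987% − 15.55086% = +1.45%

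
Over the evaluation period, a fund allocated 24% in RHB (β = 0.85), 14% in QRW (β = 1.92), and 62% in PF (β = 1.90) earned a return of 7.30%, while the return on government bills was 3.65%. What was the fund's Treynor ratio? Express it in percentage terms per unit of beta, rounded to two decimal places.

2.21%

β_P = 0.24×0.85 + 0.14×1.92 + 0.62×1.90 = 1.6508
Treynor = (R_P − R_f) / β_P = (7.30% − 3.65%) / 1.6508 = 3.65% / 1.6508 = 2.21%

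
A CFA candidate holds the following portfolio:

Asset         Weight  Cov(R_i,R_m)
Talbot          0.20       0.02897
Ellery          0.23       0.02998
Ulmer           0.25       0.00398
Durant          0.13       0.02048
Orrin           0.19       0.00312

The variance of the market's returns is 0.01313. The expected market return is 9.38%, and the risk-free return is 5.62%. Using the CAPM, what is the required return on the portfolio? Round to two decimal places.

10.47%

β_Talbot = 0.02897 / 0.01313 = 2.2064
β_Ellery = 0.02998 / 0.01313 = 2.2833
β_Ulmer = 0.00398 / 0.01313 = 0.3031
β_Durant = 0.02048 / 0.01313 = 1.5598
β_Orrin = 0.00312 / 0.01313 = 0.2376
β_P = Σ w_i β_i = 0.20×2.2064 + 0.23×2.2833 + 0.25×0.3031 + 0.13×1.5598 + 0.19×0.2376 = 1.2901
MRP = 9.38% − 5.62% = 3.76%
E(R_P) = R_f + β_P × MRP = 5.62% + 1.2901 × 3.76% = 10.47%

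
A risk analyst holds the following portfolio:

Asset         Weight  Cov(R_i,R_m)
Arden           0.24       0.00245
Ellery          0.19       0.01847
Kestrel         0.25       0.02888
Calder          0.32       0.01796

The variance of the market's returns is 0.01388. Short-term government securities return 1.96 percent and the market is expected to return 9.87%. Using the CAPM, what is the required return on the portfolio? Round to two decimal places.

11.68%

β_Arden = 0.00245 / 0.01388 = 0.1765
β_Ellery = 0.01847 / 0.01388 = 1.3307
β_Kestrel = 0.02888 / 0.01388 = 2.0807
β_Calder = 0.01796 / 0.01388 = 1.2939
β_P = Σ w_i β_i = 0.24×0.1765 + 0.19×1.3307 + 0.25×2.0807 + 0.32×1.2939 = 1.2294
MRP = 9.87% − 1.96% = 7.91%
E(R_P) = R_f + β_P × MRP = 1.96% + 1.2294 × 7.91% = 11.68%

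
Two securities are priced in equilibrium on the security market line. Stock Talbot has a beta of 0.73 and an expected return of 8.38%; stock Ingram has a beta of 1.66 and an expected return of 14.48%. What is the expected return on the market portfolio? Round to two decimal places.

10.15%

Both satisfy E(R) = R_f + β·MRP, so the slope of the SML is
MRP = (14.48% − 8.38%) / (1.66 − 0.73) = 6.10% / 0.93 = 6.5591%
R_f = E(R_Talbot) − β_Talbot·MRP = 8.38% − 0.73 × 6.5591% = 3.5919%
E(R_m) = R_f + MRP = 3.5919% + 6.5591% = 10.15%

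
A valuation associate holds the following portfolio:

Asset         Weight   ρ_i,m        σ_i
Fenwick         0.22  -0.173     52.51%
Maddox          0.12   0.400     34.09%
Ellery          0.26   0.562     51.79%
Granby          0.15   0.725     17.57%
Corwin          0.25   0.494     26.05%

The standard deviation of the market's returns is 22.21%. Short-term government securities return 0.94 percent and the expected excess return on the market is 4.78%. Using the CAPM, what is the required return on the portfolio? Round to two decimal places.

3.59%

β_Fenwick = -0.173 × 52.51% / 22.21% = -0.4090
β_Maddox = 0.400 × 34.09% / 22.21% = 0.6140
β_Ellery = 0.562 × 51.79% / 22.21% = 1.3105
β_Granby = 0.725 × 17.57% / 22.21% = 0.5735
β_Corwin = 0.494 × 26.05% / 22.21% = 0.5794
β_P = Σ w_i β_i = 0.22×-0.4090 + 0.12×0.6140 + 0.26×1.3105 + 0.15×0.5735 + 0.25×0.5794 = 0.5553
E(R_P) = R_f + β_P × MRP = 0.94% + 0.5553 × 4.78% = 3.59%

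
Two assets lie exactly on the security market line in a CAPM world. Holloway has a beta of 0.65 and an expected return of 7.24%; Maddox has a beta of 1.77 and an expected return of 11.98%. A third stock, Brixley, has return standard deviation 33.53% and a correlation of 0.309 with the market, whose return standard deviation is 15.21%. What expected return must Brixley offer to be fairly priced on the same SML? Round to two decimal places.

7.37%

MRP = (11.98% − 7.24%) / (1.77 − 0.65) = 4.2321%
R_f = 7.24% − 0.65 × 4.2321% = 4.4891%
β_Brixley = ρ·σ_i/σ_m = 0.309 × 33.53 / 15.21 = 0.6812
E(R_Brixley) = R_f + β × MRP = 4.4891% + 0.6812 × 4.2321% = 7.37%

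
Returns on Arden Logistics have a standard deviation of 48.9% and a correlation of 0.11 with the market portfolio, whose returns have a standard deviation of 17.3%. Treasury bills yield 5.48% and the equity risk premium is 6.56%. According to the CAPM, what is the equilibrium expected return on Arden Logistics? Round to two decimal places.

7.52%

β = ρ × σ_i / σ_m = 0.11 × 48.9% / 17.3% = 0.3109
E(R) = 5.48% + 0.3109 × 6.56% = 7.52%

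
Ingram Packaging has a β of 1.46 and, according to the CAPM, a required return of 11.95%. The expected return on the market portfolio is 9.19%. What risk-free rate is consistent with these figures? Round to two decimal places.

3.19%

E(R) = R_f + β(E(R_m) − R_f) = R_f(1 − β) + β·E(R_m)
11.95% = R_f × (1 − 1.46) + 1.46 × 9.19%
11.95% = R_f × -0.46 + 13.4174%
R_f = (11.95% − 13.4174%) / -0.46 = 3.19%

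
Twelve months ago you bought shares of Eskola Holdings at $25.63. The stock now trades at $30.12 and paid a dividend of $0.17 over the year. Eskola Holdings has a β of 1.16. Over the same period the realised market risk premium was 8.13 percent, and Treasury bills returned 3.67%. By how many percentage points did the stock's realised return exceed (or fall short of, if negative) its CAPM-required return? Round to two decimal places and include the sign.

+5.08%

Realised HPR = (P1 + D1 − P0) / P0 = (30.12 + 0.17 − 25.63) / 25.63 = 4.66 / 25.63 = 18.1818%
CAPM required = R_f + β·MRP = 3.67% + 1.16 × 8.13% = 13.1008%
α = realised − required = 18.1818% − 13.1008% = +5.08%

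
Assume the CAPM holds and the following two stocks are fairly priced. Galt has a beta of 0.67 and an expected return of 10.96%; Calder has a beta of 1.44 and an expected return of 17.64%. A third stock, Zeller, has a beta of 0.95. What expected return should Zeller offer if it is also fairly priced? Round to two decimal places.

13.39%

MRP (SML slope) = (17.64% − 10.96%) / (1.44 − 0.67) = 6.68% / 0.77 = 8.6753%
R_f (intercept) = 10.96% − 0.67 × 8.6753% = 5.1475%
E(R_Zeller) = R_f + β × MRP = 5.1475% + 0.95 × 8.6753% = 13.39%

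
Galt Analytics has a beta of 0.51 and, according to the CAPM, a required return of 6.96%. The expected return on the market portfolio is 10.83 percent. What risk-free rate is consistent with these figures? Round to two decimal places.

2.93%

E(R) = R_f + β(E(R_m) − R_f) = R_f(1 − β) + β·E(R_m)
6.96% = R_f × (1 − 0.51) + 0.51 × 10.83%
6.96% = R_f × 0.49 + 5.5233%
R_f = (6.96% − 5.5233%) / 0.49 = 2.93%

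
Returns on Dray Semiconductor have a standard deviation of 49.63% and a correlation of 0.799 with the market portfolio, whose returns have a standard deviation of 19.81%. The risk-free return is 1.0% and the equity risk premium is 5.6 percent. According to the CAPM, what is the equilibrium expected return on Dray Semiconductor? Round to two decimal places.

β = ρ × σ_i / σ_m = 0.799 × 49.63% / 19.81% = 2.0017
E(R) = 1.0% + 2.0017 × 5.6% = 12.21%

12.21%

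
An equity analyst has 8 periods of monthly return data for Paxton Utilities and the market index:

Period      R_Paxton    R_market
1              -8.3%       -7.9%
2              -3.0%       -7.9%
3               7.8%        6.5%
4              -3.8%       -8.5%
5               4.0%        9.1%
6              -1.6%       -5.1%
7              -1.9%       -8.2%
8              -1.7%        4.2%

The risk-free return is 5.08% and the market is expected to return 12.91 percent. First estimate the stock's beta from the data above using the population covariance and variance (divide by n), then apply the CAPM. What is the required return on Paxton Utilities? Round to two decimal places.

Mean R_i = (-8.3 − 3.0 + 7.8 − 3.8 + 4.0 − 1.6 − 1.9 − 1.7) / 8 = -1.0625%
Mean R_m = (-7.9 − 7.9 + 6.5 − 8.5 + 9.1 − 5.1 − 8.2 + 4.2) / 8 = -2.2250%
Σ(R_i − R̄_i)(R_m − R̄_m) = 206.3575  ⇒  Cov = 206.3575 / 8 = 25.7947
Σ(R_m − R̄_m)² = 393.4150  ⇒  Var(R_m) = 393.4150 / 8 = 49.1769
β = Cov / Var(R_m) = 25.7947 / 49.1769 = 0.5245
MRP = 12.91% − 5.08% = 7.83%
E(R) = R_f + β × MRP = 5.08% + 0.5245 × 7.83% = 9.19%

9.19%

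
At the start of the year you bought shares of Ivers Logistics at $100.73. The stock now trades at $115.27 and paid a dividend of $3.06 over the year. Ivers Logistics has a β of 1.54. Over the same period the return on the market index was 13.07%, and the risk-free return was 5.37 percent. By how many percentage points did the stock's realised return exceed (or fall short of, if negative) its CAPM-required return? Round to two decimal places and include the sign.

+0.24%

Realised HPR = (P1 + D1 − P0) / P0 = (115.27 + 3.06 − 100.73) / 100.73 = 17.60 / 100.73 = 17.4725%
MRP = 13.07% − 5.37% = 7.70%
CAPM required = R_f + β·MRP = 5.37% + 1.54 × 7.70% = 17.2280%
α = realised − required = 17.4725% − 17.2280% = +0.24%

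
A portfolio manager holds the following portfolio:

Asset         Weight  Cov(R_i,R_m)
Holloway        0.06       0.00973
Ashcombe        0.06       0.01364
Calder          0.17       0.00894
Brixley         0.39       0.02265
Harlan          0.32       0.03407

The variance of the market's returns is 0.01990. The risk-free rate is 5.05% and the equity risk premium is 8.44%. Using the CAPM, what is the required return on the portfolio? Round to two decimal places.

β_Holloway = 0.00973 / 0.01990 = 0.4889
β_Ashcombe = 0.01364 / 0.01990 = 0.6854
β_Calder = 0.00894 / 0.01990 = 0.4492
β_Brixley = 0.02265 / 0.01990 = 1.1382
β_Harlan = 0.03407 / 0.01990 = 1.7121
β_P = Σ w_i β_i = 0.06×0.4889 + 0.06×0.6854 + 0.17×0.4492 + 0.39×1.1382 + 0.32×1.7121 = 1.1386
E(R_P) = R_f + β_P × MRP = 5.05% + 1.1386 × 8.44% = 14.66%

14.66%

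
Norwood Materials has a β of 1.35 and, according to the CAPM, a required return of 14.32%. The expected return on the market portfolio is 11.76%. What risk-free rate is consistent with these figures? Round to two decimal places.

E(R) = R_f + β(E(R_m) − R_f) = R_f(1 − β) + β·E(R_m)
14.32% = R_f × (1 − 1.35) + 1.35 × 11.76%
14.32% = R_f × -0.35 + 15.8760%
R_f = (14.32% − 15.8760%) / -0.35 = 4.45%

4.45%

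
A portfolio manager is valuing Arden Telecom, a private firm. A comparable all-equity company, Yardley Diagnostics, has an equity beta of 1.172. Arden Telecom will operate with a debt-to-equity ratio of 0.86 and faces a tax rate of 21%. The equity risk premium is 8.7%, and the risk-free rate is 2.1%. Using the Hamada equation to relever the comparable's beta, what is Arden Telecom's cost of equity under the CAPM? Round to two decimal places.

19.22%

β_L = β_U × [1 + (1 − t)(D/E)] = 1.172 × [1 + (1 − 0.21) × 0.86]
    = 1.172 × [1 + 0.79 × 0.86] = 1.172 × 1.6794 = 1.9683
E(R) = R_f + β_L × MRP = 2.1% + 1.9683 × 8.7% = 19.22%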